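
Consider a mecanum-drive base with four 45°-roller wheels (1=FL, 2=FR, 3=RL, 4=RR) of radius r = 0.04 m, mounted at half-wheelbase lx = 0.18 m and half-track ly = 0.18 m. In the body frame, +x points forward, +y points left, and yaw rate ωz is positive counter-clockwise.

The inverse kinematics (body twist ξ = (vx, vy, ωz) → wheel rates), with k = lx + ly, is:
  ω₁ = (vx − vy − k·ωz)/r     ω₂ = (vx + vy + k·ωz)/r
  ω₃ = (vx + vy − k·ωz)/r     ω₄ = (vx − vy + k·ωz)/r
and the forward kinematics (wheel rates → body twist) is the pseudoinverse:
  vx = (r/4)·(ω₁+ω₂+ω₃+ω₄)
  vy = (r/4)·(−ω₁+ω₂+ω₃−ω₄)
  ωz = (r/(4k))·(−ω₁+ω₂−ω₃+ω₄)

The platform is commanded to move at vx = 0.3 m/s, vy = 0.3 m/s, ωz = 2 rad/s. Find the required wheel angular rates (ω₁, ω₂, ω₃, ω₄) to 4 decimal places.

k = lx + ly = 0.18 + 0.18 = 0.3600;  k·ωz = 0.3600·2 = 0.7200
ω₁ (FL) = (vx − vy − k·ωz)/r = -0.7200/0.04 = -18.0000
ω₂ (FR) = (vx + vy + k·ωz)/r = 1.3200/0.04 = 33.0000
ω₃ (RL) = (vx + vy − k·ωz)/r = -0.1200/0.04 = -3.0000
ω₄ (RR) = (vx − vy + k·ωz)/r = 0.7200/0.04 = 18.0000

(-18.0000, 33.0000, -3.0000, 18.0000)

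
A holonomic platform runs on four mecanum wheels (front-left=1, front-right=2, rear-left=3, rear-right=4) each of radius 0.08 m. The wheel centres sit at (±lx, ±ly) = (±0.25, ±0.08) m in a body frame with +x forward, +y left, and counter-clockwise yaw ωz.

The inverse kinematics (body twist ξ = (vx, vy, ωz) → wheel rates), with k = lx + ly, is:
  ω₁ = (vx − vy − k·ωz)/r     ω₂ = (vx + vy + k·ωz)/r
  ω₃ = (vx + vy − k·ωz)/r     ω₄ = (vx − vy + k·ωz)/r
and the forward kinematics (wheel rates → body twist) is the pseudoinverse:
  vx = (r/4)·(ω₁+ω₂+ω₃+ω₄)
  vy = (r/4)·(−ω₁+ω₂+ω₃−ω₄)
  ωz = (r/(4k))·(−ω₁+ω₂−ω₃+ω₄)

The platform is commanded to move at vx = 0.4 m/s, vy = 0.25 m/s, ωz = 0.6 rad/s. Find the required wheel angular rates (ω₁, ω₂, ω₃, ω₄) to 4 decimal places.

k = lx + ly = 0.25 + 0.08 = 0.3300;  k·ωz = 0.3300·0.6 = 0.1980
ω₁ (FL) = (vx − vy − k·ωz)/r = -0.0480/0.08 = -0.6000
ω₂ (FR) = (vx + vy + k·ωz)/r = 0.8480/0.08 = 10.6000
ω₃ (RL) = (vx + vy − k·ωz)/r = 0.4520/0.08 = 5.6500
ω₄ (RR) = (vx − vy + k·ωz)/r = 0.3480/0.08 = 4.3500

(-0.6000, 10.6000, 5.6500, 4.3500)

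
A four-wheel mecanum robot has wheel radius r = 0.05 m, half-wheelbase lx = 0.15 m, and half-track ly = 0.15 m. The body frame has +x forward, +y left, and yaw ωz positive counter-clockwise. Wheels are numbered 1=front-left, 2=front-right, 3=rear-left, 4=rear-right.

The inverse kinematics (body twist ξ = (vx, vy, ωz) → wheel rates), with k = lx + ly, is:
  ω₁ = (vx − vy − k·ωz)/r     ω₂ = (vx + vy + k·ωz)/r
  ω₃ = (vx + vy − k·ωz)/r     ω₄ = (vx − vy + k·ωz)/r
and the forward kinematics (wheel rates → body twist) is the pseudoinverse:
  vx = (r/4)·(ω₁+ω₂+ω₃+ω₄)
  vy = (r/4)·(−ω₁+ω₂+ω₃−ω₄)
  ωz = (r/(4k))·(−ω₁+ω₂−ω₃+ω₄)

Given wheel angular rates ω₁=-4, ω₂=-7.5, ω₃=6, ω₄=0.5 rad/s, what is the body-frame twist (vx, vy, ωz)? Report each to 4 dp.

(-0.0625, 0.0250, -0.3750)

k = lx + ly = 0.15 + 0.15 = 0.3000
ω₁+ω₂+ω₃+ω₄ = -5.0000  →  vx = (0.05/4)·-5.0000 = -0.0625
−ω₁+ω₂+ω₃−ω₄ = 2.0000  →  vy = (0.05/4)·2.0000 = 0.0250
−ω₁+ω₂−ω₃+ω₄ = -9.0000  →  ωz = (0.05/1.2000)·-9.0000 = -0.3750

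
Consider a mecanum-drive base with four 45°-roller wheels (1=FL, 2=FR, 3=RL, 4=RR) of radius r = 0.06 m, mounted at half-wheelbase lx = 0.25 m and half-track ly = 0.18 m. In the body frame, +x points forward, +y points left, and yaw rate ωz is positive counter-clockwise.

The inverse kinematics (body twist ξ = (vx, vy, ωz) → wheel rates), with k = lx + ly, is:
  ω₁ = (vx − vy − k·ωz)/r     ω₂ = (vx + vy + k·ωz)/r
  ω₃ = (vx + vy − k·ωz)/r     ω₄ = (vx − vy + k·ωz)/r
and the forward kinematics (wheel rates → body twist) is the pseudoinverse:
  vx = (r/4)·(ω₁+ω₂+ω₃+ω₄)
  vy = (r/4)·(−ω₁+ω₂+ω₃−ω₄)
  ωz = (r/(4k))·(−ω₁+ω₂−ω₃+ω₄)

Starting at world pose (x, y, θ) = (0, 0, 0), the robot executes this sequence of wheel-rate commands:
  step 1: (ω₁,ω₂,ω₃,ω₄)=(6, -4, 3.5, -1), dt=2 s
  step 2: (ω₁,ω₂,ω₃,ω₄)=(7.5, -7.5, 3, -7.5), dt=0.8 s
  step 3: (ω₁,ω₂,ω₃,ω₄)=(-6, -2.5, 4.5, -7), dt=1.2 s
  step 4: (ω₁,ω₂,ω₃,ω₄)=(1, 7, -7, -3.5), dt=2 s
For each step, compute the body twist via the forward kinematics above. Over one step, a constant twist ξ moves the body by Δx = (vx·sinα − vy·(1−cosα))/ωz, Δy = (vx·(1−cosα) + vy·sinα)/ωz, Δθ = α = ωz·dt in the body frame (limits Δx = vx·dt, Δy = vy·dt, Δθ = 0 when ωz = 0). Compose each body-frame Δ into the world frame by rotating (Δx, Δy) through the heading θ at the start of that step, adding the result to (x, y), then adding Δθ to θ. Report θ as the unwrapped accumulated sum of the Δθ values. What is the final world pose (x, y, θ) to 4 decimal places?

step 1: ξ=(vx,vy,ωz)=(0.0675, -0.0825, -0.5058), dt=2.0 → body Δ=(0.0365, -0.2009, -1.0116) → world pose (0.0365, -0.2009, -1.0116)
step 2: ξ=(vx,vy,ωz)=(-0.0675, -0.0675, -0.8895), dt=0.8 → body Δ=(-0.0680, -0.0311, -0.7116) → world pose (-0.0259, -0.1598, -1.7233)
step 3: ξ=(vx,vy,ωz)=(-0.1650, 0.2250, -0.2791), dt=1.2 → body Δ=(-0.1495, 0.2978, -0.3349) → world pose (0.2912, -0.0573, -2.0581)
step 4: ξ=(vx,vy,ωz)=(-0.0375, 0.0375, 0.3314), dt=2.0 → body Δ=(-0.0936, 0.0457, 0.6628) → world pose (0.3753, 0.0041, -1.3953)

(0.3753, 0.0041, -1.3953)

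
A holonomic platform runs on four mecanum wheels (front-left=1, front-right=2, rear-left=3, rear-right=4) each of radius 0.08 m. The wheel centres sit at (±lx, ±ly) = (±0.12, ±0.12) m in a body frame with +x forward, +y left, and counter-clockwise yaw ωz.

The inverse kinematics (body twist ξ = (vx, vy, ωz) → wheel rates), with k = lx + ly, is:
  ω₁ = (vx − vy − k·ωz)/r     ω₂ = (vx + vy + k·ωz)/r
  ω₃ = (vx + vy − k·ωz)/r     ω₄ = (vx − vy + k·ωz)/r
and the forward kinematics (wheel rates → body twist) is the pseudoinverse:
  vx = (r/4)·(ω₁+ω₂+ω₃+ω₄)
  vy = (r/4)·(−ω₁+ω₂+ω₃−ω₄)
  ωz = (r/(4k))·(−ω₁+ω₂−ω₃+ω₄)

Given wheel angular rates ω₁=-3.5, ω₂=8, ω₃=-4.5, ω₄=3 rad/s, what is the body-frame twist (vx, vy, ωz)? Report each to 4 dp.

k = lx + ly = 0.12 + 0.12 = 0.2400
ω₁+ω₂+ω₃+ω₄ = 3.0000  →  vx = (0.08/4)·3.0000 = 0.0600
−ω₁+ω₂+ω₃−ω₄ = 4.0000  →  vy = (0.08/4)·4.0000 = 0.0800
−ω₁+ω₂−ω₃+ω₄ = 19.0000  →  ωz = (0.08/0.9600)·19.0000 = 1.5833

(0.0600, 0.0800, 1.5833)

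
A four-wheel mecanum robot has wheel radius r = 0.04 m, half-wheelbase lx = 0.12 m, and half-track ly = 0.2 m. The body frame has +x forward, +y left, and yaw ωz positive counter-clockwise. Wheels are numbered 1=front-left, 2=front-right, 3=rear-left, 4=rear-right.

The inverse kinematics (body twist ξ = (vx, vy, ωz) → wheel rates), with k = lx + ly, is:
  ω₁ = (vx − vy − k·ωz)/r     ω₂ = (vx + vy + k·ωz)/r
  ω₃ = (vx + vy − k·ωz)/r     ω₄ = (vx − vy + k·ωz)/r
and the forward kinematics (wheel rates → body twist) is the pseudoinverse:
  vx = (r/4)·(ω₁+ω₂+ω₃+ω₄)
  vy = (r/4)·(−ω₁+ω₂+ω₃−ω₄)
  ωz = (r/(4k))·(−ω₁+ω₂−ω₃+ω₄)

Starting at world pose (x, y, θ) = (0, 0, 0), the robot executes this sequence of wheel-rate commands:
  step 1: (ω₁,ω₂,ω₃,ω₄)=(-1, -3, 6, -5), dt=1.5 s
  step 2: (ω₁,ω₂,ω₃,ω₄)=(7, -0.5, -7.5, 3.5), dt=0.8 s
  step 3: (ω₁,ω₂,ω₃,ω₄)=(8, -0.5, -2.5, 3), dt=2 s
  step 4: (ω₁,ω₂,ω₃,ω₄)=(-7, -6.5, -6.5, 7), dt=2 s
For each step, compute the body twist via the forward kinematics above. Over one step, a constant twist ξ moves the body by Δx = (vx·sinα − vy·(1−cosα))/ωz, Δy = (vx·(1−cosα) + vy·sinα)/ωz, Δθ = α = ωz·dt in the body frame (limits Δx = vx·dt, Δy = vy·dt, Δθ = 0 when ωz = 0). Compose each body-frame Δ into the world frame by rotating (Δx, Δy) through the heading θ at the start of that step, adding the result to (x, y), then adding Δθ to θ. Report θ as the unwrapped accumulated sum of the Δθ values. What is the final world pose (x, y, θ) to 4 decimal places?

step 1: ξ=(vx,vy,ωz)=(-0.0300, 0.0900, -0.4062), dt=1.5 → body Δ=(-0.0024, 0.1401, -0.6094) → world pose (-0.0024, 0.1401, -0.6094)
step 2: ξ=(vx,vy,ωz)=(0.0250, -0.1850, 0.1094), dt=0.8 → body Δ=(0.0264, -0.1469, 0.0875) → world pose (-0.0648, 0.0045, -0.5219)
step 3: ξ=(vx,vy,ωz)=(0.0800, -0.1400, -0.0938), dt=2.0 → body Δ=(0.1329, -0.2933, -0.1875) → world pose (-0.0958, -0.3161, -0.7094)
step 4: ξ=(vx,vy,ωz)=(-0.1300, -0.1300, 0.4375), dt=2.0 → body Δ=(-0.1214, -0.3347, 0.8750) → world pose (-0.4060, -0.4910, 0.1656)

(-0.4060, -0.4910, 0.1656)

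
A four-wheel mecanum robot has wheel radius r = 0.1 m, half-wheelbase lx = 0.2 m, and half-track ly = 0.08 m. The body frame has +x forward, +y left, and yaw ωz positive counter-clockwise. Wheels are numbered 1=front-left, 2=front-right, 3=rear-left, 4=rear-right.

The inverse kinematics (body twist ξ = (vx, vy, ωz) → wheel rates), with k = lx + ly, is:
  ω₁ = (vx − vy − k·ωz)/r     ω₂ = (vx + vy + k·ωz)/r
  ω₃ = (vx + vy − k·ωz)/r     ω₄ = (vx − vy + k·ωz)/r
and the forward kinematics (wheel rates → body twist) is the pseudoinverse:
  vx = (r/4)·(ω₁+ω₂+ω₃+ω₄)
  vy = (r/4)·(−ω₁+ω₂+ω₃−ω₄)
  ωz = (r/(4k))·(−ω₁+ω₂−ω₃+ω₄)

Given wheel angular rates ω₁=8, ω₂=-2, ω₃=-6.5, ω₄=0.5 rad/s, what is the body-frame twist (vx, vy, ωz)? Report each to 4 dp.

k = lx + ly = 0.2 + 0.08 = 0.2800
ω₁+ω₂+ω₃+ω₄ = 0.0000  →  vx = (0.1/4)·0.0000 = 0.0000
−ω₁+ω₂+ω₃−ω₄ = -17.0000  →  vy = (0.1/4)·-17.0000 = -0.4250
−ω₁+ω₂−ω₃+ω₄ = -3.0000  →  ωz = (0.1/1.1200)·-3.0000 = -0.2679

(0.0000, -0.4250, -0.2679)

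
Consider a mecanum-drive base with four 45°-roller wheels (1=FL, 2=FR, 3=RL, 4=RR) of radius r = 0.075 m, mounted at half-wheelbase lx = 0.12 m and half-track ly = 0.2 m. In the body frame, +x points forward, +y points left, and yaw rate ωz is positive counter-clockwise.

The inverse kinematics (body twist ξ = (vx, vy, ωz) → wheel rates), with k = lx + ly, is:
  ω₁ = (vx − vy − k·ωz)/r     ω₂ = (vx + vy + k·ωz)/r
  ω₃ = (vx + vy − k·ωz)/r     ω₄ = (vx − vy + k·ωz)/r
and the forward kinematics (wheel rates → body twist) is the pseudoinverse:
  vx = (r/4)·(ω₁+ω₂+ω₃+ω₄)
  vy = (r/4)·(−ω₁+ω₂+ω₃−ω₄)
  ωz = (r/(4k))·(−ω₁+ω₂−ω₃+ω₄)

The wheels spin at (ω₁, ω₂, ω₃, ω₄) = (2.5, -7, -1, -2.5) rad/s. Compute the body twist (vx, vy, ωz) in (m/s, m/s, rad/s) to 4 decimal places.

(-0.1500, -0.1500, -0.6445)

k = lx + ly = 0.12 + 0.2 = 0.3200
ω₁+ω₂+ω₃+ω₄ = -8.0000  →  vx = (0.075/4)·-8.0000 = -0.1500
−ω₁+ω₂+ω₃−ω₄ = -8.0000  →  vy = (0.075/4)·-8.0000 = -0.1500
−ω₁+ω₂−ω₃+ω₄ = -11.0000  →  ωz = (0.075/1.2800)·-11.0000 = -0.6445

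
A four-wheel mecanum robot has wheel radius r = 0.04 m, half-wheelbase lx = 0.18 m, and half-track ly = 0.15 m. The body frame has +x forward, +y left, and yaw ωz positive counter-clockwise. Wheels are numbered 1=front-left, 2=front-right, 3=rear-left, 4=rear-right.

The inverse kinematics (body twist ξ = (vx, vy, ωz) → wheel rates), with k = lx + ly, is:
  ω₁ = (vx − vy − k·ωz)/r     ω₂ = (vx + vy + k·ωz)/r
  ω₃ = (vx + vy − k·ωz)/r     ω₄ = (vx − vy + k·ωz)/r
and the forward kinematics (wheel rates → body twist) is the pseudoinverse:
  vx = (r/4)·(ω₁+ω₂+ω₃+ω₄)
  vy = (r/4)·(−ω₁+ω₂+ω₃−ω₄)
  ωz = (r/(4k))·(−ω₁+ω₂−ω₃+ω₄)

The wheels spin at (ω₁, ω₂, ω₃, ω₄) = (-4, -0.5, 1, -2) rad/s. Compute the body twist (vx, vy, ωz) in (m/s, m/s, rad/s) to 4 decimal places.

(-0.0550, 0.0650, 0.0152)

k = lx + ly = 0.18 + 0.15 = 0.3300
ω₁+ω₂+ω₃+ω₄ = -5.5000  →  vx = (0.04/4)·-5.5000 = -0.0550
−ω₁+ω₂+ω₃−ω₄ = 6.5000  →  vy = (0.04/4)·6.5000 = 0.0650
−ω₁+ω₂−ω₃+ω₄ = 0.5000  →  ωz = (0.04/1.3200)·0.5000 = 0.0152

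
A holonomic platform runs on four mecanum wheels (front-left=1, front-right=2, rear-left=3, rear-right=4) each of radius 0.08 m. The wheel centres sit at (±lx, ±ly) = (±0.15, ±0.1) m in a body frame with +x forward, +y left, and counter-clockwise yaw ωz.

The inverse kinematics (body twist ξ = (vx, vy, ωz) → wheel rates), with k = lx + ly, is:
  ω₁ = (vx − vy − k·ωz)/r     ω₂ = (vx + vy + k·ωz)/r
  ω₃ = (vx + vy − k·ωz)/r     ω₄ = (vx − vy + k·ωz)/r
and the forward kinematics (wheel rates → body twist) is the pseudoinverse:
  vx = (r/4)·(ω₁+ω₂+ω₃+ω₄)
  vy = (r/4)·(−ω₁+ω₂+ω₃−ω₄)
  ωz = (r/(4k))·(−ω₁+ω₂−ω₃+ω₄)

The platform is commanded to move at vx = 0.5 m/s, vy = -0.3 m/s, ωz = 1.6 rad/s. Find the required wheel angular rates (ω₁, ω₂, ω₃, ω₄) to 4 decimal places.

k = lx + ly = 0.15 + 0.1 = 0.2500;  k·ωz = 0.2500·1.6 = 0.4000
ω₁ (FL) = (vx − vy − k·ωz)/r = 0.4000/0.08 = 5.0000
ω₂ (FR) = (vx + vy + k·ωz)/r = 0.6000/0.08 = 7.5000
ω₃ (RL) = (vx + vy − k·ωz)/r = -0.2000/0.08 = -2.5000
ω₄ (RR) = (vx − vy + k·ωz)/r = 1.2000/0.08 = 15.0000

(5.0000, 7.5000, -2.5000, 15.0000)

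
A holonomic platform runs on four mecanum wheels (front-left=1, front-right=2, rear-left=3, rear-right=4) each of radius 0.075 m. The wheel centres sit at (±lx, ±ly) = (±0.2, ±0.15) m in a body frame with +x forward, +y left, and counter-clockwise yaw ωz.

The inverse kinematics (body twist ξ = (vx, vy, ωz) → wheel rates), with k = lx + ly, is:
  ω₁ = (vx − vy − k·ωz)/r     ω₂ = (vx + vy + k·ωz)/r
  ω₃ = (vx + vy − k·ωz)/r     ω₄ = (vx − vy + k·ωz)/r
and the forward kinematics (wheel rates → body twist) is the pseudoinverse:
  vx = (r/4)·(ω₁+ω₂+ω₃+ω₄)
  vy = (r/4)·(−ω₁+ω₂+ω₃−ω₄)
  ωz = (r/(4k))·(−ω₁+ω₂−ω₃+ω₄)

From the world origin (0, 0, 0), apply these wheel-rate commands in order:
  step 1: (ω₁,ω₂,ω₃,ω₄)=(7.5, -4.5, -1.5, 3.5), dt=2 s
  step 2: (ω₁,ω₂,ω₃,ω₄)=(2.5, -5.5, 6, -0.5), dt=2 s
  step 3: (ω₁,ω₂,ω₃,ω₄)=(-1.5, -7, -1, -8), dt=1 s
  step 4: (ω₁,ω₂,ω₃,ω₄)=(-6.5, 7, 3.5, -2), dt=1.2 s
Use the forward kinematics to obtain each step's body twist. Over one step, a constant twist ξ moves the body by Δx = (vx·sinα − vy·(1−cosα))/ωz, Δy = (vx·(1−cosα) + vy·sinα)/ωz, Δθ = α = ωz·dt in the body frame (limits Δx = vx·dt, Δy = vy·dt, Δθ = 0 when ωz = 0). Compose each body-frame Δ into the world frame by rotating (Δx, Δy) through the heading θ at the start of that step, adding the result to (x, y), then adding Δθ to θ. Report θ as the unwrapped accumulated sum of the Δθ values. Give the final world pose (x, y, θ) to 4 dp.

(0.3248, -1.0056, -2.4589)

step 1: ξ=(vx,vy,ωz)=(0.0938, -0.3187, -0.3750), dt=2.0 → body Δ=(-0.0577, -0.6465, -0.7500) → world pose (-0.0577, -0.6465, -0.7500)
step 2: ξ=(vx,vy,ωz)=(0.0469, -0.0281, -0.7768), dt=2.0 → body Δ=(0.0248, -0.0955, -1.5536) → world pose (-0.1046, -0.7332, -2.3036)
step 3: ξ=(vx,vy,ωz)=(-0.3281, 0.0281, -0.6696), dt=1.0 → body Δ=(-0.2951, 0.1319, -0.6696) → world pose (0.1908, -0.6021, -2.9732)
step 4: ξ=(vx,vy,ωz)=(0.0375, 0.3563, 0.4286), dt=1.2 → body Δ=(-0.0645, 0.4202, 0.5143) → world pose (0.3248, -1.0056, -2.4589)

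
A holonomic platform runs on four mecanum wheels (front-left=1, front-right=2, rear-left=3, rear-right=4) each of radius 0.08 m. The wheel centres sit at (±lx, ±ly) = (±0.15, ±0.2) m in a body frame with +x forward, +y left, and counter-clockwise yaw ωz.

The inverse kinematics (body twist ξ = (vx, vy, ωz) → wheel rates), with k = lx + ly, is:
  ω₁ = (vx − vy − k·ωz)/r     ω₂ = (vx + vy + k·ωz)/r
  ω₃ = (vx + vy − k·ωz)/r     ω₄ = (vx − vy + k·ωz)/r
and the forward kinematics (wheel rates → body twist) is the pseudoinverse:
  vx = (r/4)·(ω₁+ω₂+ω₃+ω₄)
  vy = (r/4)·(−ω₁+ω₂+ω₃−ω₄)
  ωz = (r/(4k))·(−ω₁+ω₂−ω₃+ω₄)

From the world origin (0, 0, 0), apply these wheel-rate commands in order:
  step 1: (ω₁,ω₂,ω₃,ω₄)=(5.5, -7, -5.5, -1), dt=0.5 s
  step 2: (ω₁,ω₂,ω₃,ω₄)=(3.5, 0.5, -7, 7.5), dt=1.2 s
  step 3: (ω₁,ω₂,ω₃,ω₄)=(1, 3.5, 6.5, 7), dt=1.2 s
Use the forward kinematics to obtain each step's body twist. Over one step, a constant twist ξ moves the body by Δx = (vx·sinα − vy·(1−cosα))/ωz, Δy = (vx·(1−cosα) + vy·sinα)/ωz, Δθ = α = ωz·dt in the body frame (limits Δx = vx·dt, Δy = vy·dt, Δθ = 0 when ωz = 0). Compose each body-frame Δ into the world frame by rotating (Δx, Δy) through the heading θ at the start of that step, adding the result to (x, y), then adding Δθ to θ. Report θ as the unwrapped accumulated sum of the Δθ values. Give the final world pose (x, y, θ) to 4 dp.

step 1: ξ=(vx,vy,ωz)=(-0.1600, -0.3400, -0.4571), dt=0.5 → body Δ=(-0.0986, -0.1594, -0.2286) → world pose (-0.0986, -0.1594, -0.2286)
step 2: ξ=(vx,vy,ωz)=(0.0900, -0.3500, 0.6571), dt=1.2 → body Δ=(0.2543, -0.3374, 0.7886) → world pose (0.0726, -0.5457, 0.5600)
step 3: ξ=(vx,vy,ωz)=(0.3600, 0.0400, 0.1714), dt=1.2 → body Δ=(0.4240, 0.0919, 0.2057) → world pose (0.3831, -0.2425, 0.7657)

(0.3831, -0.2425, 0.7657)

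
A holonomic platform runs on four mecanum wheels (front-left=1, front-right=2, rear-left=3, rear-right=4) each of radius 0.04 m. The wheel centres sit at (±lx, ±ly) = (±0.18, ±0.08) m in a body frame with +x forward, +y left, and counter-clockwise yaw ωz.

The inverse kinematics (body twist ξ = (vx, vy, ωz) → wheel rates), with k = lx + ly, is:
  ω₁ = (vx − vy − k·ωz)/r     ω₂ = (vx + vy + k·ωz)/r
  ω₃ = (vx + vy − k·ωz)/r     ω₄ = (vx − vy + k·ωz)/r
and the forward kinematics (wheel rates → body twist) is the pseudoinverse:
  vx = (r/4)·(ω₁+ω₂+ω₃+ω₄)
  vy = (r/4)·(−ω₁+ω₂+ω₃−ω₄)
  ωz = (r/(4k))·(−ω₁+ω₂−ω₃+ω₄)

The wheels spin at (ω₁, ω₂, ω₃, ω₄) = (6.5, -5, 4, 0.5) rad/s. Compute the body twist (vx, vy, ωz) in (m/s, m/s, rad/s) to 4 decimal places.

k = lx + ly = 0.18 + 0.08 = 0.2600
ω₁+ω₂+ω₃+ω₄ = 6.0000  →  vx = (0.04/4)·6.0000 = 0.0600
−ω₁+ω₂+ω₃−ω₄ = -8.0000  →  vy = (0.04/4)·-8.0000 = -0.0800
−ω₁+ω₂−ω₃+ω₄ = -15.0000  →  ωz = (0.04/1.0400)·-15.0000 = -0.5769

(0.0600, -0.0800, -0.5769)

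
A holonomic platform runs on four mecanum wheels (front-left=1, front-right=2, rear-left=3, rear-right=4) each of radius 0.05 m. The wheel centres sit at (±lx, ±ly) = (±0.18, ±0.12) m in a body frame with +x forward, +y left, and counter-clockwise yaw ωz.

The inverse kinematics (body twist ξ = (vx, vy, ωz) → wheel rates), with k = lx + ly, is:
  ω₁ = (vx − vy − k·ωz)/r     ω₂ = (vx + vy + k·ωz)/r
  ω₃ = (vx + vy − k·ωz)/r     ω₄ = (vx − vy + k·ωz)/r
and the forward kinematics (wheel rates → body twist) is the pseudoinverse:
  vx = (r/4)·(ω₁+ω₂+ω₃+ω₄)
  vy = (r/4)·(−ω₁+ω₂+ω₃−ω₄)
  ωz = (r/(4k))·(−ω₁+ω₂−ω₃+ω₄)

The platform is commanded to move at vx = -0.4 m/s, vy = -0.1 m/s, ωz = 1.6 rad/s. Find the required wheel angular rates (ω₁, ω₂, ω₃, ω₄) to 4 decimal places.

k = lx + ly = 0.18 + 0.12 = 0.3000;  k·ωz = 0.3000·1.6 = 0.4800
ω₁ (FL) = (vx − vy − k·ωz)/r = -0.7800/0.05 = -15.6000
ω₂ (FR) = (vx + vy + k·ωz)/r = -0.0200/0.05 = -0.4000
ω₃ (RL) = (vx + vy − k·ωz)/r = -0.9800/0.05 = -19.6000
ω₄ (RR) = (vx − vy + k·ωz)/r = 0.1800/0.05 = 3.6000

(-15.6000, -0.4000, -19.6000, 3.6000)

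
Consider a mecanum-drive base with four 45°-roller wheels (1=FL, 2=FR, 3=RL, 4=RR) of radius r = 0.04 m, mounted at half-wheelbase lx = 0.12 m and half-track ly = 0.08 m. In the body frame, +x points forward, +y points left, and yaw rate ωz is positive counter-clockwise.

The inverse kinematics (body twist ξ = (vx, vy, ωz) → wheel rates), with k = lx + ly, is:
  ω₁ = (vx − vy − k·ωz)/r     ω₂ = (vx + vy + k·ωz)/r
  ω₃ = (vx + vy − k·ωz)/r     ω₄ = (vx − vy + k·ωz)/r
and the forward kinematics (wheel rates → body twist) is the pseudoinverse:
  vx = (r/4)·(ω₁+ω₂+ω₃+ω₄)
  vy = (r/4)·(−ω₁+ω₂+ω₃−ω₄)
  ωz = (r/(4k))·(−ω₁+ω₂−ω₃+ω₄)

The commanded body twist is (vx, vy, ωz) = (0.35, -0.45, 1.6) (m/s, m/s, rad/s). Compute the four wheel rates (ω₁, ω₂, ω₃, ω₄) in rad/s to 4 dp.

(12.0000, 5.5000, -10.5000, 28.0000)

k = lx + ly = 0.12 + 0.08 = 0.2000;  k·ωz = 0.2000·1.6 = 0.3200
ω₁ (FL) = (vx − vy − k·ωz)/r = 0.4800/0.04 = 12.0000
ω₂ (FR) = (vx + vy + k·ωz)/r = 0.2200/0.04 = 5.5000
ω₃ (RL) = (vx + vy − k·ωz)/r = -0.4200/0.04 = -10.5000
ω₄ (RR) = (vx − vy + k·ωz)/r = 1.1200/0.04 = 28.0000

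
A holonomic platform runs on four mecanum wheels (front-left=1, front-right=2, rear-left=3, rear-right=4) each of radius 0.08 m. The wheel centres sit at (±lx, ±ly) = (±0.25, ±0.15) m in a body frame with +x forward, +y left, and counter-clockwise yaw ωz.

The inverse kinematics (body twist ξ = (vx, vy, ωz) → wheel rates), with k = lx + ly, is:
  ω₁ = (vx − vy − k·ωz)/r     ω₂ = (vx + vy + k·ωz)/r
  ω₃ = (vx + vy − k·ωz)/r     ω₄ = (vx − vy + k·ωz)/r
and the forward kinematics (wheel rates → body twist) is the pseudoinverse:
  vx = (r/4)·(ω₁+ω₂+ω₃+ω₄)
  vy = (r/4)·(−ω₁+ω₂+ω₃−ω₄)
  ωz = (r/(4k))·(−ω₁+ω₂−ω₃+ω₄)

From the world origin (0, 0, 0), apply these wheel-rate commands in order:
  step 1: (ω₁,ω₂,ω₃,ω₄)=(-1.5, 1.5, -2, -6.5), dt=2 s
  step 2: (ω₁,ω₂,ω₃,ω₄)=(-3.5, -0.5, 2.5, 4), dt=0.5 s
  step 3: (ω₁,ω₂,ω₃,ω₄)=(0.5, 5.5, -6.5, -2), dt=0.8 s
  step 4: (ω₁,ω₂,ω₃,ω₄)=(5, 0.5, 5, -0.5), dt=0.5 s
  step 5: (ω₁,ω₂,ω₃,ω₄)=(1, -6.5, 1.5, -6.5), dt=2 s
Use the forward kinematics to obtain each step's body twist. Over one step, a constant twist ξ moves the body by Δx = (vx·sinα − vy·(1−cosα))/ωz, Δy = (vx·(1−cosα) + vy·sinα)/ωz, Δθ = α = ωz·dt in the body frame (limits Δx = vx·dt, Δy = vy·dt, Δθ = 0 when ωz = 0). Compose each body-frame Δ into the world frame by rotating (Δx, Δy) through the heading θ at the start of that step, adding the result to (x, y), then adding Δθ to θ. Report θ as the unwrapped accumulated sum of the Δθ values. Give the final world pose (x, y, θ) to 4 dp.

(-0.5181, 0.6232, -1.4575)

step 1: ξ=(vx,vy,ωz)=(-0.1700, 0.1500, -0.0750), dt=2.0 → body Δ=(-0.3163, 0.3243, -0.1500) → world pose (-0.3163, 0.3243, -0.1500)
step 2: ξ=(vx,vy,ωz)=(0.0500, 0.0300, 0.2250), dt=0.5 → body Δ=(0.0241, 0.0164, 0.1125) → world pose (-0.2900, 0.3369, -0.0375)
step 3: ξ=(vx,vy,ωz)=(-0.0500, 0.0100, 0.4750), dt=0.8 → body Δ=(-0.0405, 0.0003, 0.3800) → world pose (-0.3305, 0.3387, 0.3425)
step 4: ξ=(vx,vy,ωz)=(0.2000, 0.0200, -0.5000), dt=0.5 → body Δ=(0.1002, -0.0025, -0.2500) → world pose (-0.2353, 0.3700, 0.0925)
step 5: ξ=(vx,vy,ωz)=(-0.2100, 0.0100, -0.7750), dt=2.0 → body Δ=(-0.2583, 0.2782, -1.5500) → world pose (-0.5181, 0.6232, -1.4575)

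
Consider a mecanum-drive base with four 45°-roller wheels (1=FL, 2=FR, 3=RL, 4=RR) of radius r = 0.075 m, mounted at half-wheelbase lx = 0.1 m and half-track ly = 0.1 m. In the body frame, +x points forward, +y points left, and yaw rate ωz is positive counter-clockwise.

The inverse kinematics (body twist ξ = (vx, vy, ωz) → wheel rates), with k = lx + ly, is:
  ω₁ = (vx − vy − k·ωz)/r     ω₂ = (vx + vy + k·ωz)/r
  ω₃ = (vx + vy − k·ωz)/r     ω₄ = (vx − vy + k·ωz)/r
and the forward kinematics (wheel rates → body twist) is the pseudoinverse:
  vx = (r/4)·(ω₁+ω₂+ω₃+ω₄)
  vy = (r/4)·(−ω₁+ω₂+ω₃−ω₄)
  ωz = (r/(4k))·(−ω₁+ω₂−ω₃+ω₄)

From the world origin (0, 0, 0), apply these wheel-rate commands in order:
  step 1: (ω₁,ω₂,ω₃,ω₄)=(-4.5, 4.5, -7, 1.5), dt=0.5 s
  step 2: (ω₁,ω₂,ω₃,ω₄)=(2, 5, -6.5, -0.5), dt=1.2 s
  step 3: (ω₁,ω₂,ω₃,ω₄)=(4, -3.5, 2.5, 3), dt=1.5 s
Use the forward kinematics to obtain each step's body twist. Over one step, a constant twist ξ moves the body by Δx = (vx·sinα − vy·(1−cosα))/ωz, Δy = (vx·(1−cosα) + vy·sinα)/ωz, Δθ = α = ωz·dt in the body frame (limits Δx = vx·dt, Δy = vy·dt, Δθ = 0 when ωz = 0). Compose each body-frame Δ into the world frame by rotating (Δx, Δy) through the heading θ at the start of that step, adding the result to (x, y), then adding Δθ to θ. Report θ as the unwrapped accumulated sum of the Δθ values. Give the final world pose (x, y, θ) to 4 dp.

(0.2622, 0.0770, 0.8484)

step 1: ξ=(vx,vy,ωz)=(-0.1031, 0.0094, 1.6406), dt=0.5 → body Δ=(-0.0478, -0.0158, 0.8203) → world pose (-0.0478, -0.0158, 0.8203)
step 2: ξ=(vx,vy,ωz)=(0.0000, -0.0562, 0.8437), dt=1.2 → body Δ=(0.0314, -0.0565, 1.0125) → world pose (0.0149, -0.0314, 1.8328)
step 3: ξ=(vx,vy,ωz)=(0.1125, -0.1500, -0.6562), dt=1.5 → body Δ=(0.0407, -0.2669, -0.9844) → world pose (0.2622, 0.0770, 0.8484)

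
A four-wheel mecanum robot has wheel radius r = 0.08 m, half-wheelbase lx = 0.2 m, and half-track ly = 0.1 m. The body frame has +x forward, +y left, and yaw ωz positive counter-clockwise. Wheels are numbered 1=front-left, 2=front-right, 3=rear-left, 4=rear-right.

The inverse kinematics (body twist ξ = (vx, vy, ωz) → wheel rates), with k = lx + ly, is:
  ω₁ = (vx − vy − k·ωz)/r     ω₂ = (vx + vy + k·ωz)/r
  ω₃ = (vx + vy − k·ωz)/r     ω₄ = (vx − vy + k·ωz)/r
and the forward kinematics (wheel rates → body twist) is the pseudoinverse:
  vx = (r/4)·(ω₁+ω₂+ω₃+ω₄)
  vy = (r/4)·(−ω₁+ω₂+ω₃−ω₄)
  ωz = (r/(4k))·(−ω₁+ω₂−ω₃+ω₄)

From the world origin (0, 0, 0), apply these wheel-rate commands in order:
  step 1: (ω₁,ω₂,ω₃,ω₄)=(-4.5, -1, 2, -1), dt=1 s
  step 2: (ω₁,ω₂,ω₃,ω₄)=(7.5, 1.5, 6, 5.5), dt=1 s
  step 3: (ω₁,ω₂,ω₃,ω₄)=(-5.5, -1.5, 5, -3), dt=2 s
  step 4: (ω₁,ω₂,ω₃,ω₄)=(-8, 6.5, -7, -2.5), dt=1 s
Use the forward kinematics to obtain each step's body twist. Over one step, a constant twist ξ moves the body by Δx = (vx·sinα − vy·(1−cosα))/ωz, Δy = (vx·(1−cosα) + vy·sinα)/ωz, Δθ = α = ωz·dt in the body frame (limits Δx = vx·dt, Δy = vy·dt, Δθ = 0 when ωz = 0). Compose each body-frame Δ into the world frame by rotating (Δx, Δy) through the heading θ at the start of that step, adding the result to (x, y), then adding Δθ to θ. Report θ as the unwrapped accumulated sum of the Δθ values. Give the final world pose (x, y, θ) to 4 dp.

(0.2848, 0.6813, 0.3333)

step 1: ξ=(vx,vy,ωz)=(-0.0900, 0.1300, 0.0333), dt=1.0 → body Δ=(-0.0921, 0.1285, 0.0333) → world pose (-0.0921, 0.1285, 0.0333)
step 2: ξ=(vx,vy,ωz)=(0.4100, -0.1100, -0.4333), dt=1.0 → body Δ=(0.3738, -0.1940, -0.4333) → world pose (0.2879, -0.0530, -0.4000)
step 3: ξ=(vx,vy,ωz)=(-0.1000, 0.2400, -0.2667), dt=2.0 → body Δ=(-0.0657, 0.5096, -0.5333) → world pose (0.4259, 0.4420, -0.9333)
step 4: ξ=(vx,vy,ωz)=(-0.2200, 0.2000, 1.2667), dt=1.0 → body Δ=(-0.2763, 0.0290, 1.2667) → world pose (0.2848, 0.6813, 0.3333)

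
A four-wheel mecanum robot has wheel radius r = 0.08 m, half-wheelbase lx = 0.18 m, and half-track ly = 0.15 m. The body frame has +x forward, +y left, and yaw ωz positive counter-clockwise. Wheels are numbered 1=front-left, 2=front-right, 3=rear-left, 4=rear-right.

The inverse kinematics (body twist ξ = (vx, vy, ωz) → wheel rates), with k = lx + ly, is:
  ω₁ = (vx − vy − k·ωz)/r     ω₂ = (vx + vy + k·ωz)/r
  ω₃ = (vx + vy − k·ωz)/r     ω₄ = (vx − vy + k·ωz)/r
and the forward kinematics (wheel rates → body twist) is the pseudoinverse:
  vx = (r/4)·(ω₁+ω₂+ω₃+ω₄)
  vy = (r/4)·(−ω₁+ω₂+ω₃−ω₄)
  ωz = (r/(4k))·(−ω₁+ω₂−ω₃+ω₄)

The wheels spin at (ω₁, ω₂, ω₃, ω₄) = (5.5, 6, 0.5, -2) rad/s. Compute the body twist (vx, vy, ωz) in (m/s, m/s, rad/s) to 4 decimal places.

k = lx + ly = 0.18 + 0.15 = 0.3300
ω₁+ω₂+ω₃+ω₄ = 10.0000  →  vx = (0.08/4)·10.0000 = 0.2000
−ω₁+ω₂+ω₃−ω₄ = 3.0000  →  vy = (0.08/4)·3.0000 = 0.0600
−ω₁+ω₂−ω₃+ω₄ = -2.0000  →  ωz = (0.08/1.3200)·-2.0000 = -0.1212

(0.2000, 0.0600, -0.1212)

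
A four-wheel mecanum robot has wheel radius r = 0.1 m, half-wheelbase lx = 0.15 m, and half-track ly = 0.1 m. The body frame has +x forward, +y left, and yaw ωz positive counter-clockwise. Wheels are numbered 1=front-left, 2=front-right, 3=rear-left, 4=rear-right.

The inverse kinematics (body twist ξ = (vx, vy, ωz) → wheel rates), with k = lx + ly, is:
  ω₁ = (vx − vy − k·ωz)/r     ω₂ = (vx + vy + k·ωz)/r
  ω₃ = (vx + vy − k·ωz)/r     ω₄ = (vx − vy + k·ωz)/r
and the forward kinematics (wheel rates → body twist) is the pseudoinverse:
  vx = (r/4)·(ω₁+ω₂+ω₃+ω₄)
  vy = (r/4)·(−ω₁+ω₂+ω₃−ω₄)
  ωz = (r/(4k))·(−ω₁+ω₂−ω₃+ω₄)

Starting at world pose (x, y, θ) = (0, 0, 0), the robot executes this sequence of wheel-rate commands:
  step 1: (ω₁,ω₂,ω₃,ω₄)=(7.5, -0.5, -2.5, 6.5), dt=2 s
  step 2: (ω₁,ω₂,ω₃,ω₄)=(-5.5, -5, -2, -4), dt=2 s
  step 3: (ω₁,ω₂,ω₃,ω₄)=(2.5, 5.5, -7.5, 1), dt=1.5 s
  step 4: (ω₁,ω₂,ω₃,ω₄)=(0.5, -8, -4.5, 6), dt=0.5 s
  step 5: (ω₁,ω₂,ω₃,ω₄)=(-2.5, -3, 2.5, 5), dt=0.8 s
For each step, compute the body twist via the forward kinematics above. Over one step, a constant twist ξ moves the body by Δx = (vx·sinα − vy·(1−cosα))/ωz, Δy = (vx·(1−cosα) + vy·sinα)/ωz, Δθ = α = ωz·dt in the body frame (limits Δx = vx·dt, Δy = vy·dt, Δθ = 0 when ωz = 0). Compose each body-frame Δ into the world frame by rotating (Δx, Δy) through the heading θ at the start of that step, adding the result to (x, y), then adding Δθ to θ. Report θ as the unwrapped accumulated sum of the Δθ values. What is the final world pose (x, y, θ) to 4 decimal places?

(0.2582, -0.8004, 1.8850)

step 1: ξ=(vx,vy,ωz)=(0.2750, -0.4250, 0.1000), dt=2.0 → body Δ=(0.6311, -0.7895, 0.2000) → world pose (0.6311, -0.7895, 0.2000)
step 2: ξ=(vx,vy,ωz)=(-0.4125, 0.0625, -0.1500), dt=2.0 → body Δ=(-0.7941, 0.2460, -0.3000) → world pose (-0.1960, -0.7062, -0.1000)
step 3: ξ=(vx,vy,ωz)=(0.0375, -0.1375, 1.1500), dt=1.5 → body Δ=(0.1702, -0.0805, 1.7250) → world pose (-0.0348, -0.8033, 1.6250)
step 4: ξ=(vx,vy,ωz)=(-0.1500, -0.4750, 0.2000), dt=0.5 → body Δ=(-0.0630, -0.2409, 0.1000) → world pose (0.2091, -0.8532, 1.7250)
step 5: ξ=(vx,vy,ωz)=(0.0500, -0.0750, 0.2000), dt=0.8 → body Δ=(0.0446, -0.0566, 0.1600) → world pose (0.2582, -0.8004, 1.8850)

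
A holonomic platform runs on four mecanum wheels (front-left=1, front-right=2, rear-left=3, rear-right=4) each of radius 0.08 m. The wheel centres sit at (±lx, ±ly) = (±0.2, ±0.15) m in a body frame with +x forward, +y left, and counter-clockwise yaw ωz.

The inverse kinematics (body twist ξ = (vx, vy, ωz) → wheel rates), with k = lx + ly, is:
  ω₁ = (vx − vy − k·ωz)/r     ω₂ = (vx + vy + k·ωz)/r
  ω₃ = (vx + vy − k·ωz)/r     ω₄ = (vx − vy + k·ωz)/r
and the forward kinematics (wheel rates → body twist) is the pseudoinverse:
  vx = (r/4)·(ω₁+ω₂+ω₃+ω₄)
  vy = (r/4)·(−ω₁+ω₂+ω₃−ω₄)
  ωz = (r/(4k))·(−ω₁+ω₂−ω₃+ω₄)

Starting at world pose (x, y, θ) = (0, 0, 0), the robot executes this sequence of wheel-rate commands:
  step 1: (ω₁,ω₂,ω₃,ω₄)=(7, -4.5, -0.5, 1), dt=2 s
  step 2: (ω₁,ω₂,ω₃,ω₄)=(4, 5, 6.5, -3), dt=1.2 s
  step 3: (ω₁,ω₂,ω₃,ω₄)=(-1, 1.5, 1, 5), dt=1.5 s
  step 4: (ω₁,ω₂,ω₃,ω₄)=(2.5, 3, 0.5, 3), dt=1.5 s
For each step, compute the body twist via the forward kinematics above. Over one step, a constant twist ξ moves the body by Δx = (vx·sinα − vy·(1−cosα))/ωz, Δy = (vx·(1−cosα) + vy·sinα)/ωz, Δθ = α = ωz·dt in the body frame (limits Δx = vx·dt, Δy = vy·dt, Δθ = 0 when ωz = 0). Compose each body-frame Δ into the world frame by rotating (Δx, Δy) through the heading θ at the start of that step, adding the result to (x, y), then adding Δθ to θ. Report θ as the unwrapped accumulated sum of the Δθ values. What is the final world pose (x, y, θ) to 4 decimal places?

step 1: ξ=(vx,vy,ωz)=(0.0600, -0.2600, -0.5714), dt=2.0 → body Δ=(-0.1706, -0.4754, -1.1429) → world pose (-0.1706, -0.4754, -1.1429)
step 2: ξ=(vx,vy,ωz)=(0.2500, 0.2100, -0.4857), dt=1.2 → body Δ=(0.3547, 0.1530, -0.5829) → world pose (0.1157, -0.7346, -1.7257)
step 3: ξ=(vx,vy,ωz)=(0.1300, -0.0300, 0.3714), dt=1.5 → body Δ=(0.1973, 0.0102, 0.5571) → world pose (0.0954, -0.9311, -1.1686)
step 4: ξ=(vx,vy,ωz)=(0.1800, -0.0400, 0.1714), dt=1.5 → body Δ=(0.2747, -0.0248, 0.2571) → world pose (0.1801, -1.1936, -0.9114)

(0.1801, -1.1936, -0.9114)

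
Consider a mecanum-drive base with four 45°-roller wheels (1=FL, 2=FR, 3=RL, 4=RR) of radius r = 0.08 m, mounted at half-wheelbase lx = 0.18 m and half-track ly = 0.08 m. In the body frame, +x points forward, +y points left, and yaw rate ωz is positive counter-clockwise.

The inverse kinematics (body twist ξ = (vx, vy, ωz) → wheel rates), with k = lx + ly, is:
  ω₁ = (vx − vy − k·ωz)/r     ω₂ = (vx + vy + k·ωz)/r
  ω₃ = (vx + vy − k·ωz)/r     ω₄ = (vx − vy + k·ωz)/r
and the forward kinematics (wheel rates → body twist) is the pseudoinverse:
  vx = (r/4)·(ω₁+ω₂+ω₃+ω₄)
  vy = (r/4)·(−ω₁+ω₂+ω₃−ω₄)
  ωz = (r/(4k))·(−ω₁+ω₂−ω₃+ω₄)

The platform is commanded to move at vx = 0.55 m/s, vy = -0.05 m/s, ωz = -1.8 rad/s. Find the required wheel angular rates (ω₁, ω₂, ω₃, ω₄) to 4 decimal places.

(13.3500, 0.4000, 12.1000, 1.6500)

k = lx + ly = 0.18 + 0.08 = 0.2600;  k·ωz = 0.2600·-1.8 = -0.4680
ω₁ (FL) = (vx − vy − k·ωz)/r = 1.0680/0.08 = 13.3500
ω₂ (FR) = (vx + vy + k·ωz)/r = 0.0320/0.08 = 0.4000
ω₃ (RL) = (vx + vy − k·ωz)/r = 0.9680/0.08 = 12.1000
ω₄ (RR) = (vx − vy + k·ωz)/r = 0.1320/0.08 = 1.6500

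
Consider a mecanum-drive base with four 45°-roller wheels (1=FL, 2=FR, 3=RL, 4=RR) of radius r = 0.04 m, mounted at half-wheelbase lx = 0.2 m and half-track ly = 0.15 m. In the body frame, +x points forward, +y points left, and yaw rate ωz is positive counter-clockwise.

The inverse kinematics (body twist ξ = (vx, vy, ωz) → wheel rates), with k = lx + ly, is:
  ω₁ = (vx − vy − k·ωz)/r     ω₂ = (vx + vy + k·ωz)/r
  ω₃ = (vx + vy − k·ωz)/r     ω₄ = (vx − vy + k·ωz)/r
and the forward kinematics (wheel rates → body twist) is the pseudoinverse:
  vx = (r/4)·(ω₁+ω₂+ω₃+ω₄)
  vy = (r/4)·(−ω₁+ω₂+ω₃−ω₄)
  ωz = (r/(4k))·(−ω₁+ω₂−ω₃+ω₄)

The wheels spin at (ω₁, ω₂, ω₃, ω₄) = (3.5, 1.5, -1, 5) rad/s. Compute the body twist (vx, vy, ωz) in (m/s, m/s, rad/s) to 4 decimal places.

(0.0900, -0.0800, 0.1143)

k = lx + ly = 0.2 + 0.15 = 0.3500
ω₁+ω₂+ω₃+ω₄ = 9.0000  →  vx = (0.04/4)·9.0000 = 0.0900
−ω₁+ω₂+ω₃−ω₄ = -8.0000  →  vy = (0.04/4)·-8.0000 = -0.0800
−ω₁+ω₂−ω₃+ω₄ = 4.0000  →  ωz = (0.04/1.4000)·4.0000 = 0.1143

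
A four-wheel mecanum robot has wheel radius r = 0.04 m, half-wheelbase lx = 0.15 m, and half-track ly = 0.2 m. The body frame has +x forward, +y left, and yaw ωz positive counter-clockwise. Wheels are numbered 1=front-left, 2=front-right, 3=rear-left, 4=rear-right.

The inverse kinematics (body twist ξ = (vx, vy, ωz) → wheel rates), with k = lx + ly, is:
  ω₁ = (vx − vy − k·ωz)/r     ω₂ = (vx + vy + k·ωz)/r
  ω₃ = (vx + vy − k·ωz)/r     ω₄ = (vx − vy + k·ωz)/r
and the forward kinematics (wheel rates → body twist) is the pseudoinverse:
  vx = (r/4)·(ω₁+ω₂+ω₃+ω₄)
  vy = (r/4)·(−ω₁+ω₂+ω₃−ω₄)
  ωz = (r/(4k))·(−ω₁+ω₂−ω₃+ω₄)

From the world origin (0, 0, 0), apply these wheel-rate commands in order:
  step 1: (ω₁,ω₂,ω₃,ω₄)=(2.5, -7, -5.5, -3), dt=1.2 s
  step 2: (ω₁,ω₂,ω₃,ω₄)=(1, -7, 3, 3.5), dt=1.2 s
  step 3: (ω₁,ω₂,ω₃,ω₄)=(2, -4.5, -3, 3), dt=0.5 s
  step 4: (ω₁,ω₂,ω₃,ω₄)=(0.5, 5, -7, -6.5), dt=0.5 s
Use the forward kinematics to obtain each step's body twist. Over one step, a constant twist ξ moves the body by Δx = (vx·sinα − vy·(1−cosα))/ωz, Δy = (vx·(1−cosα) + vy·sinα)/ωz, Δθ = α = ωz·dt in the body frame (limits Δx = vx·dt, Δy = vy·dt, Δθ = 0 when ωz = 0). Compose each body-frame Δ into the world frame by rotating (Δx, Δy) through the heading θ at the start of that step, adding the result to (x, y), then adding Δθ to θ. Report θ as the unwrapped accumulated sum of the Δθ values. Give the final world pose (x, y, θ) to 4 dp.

step 1: ξ=(vx,vy,ωz)=(-0.1300, -0.1200, -0.2000), dt=1.2 → body Δ=(-0.1717, -0.1240, -0.2400) → world pose (-0.1717, -0.1240, -0.2400)
step 2: ξ=(vx,vy,ωz)=(0.0050, -0.0850, -0.2143), dt=1.2 → body Δ=(-0.0071, -0.1016, -0.2571) → world pose (-0.2028, -0.2210, -0.4971)
step 3: ξ=(vx,vy,ωz)=(-0.0250, -0.1250, -0.0143), dt=0.5 → body Δ=(-0.0127, -0.0625, -0.0071) → world pose (-0.2437, -0.2699, -0.5043)
step 4: ξ=(vx,vy,ωz)=(-0.0800, 0.0400, 0.1429), dt=0.5 → body Δ=(-0.0407, 0.0186, 0.0714) → world pose (-0.2704, -0.2340, -0.4329)

(-0.2704, -0.2340, -0.4329)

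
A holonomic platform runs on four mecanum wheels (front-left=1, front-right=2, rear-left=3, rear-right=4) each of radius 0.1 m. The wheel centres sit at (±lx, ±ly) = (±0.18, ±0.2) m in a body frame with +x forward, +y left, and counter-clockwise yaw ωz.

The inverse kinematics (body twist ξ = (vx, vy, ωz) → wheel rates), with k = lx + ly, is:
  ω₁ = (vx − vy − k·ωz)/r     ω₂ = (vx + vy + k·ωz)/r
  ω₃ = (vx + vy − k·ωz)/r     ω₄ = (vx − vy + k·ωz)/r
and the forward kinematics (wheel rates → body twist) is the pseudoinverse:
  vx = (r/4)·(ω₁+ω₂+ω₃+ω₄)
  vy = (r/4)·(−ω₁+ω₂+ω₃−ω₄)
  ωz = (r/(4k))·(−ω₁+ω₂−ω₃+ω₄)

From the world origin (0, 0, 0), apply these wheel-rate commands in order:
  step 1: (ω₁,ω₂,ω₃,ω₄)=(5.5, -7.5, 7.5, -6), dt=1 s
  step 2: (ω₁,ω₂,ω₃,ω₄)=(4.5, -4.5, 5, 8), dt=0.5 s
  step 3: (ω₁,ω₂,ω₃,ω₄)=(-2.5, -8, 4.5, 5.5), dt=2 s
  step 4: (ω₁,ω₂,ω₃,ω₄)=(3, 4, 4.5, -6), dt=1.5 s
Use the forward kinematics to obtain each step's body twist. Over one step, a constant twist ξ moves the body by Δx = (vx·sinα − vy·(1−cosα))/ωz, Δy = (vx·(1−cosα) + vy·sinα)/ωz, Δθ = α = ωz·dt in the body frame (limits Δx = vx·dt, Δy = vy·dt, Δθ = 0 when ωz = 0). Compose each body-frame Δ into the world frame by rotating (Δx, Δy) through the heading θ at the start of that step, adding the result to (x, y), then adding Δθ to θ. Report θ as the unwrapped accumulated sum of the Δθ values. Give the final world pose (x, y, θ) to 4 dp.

step 1: ξ=(vx,vy,ωz)=(-0.0125, 0.0125, -1.7434), dt=1.0 → body Δ=(0.0013, 0.0155, -1.7434) → world pose (0.0013, 0.0155, -1.7434)
step 2: ξ=(vx,vy,ωz)=(0.3250, -0.3000, -0.3947), dt=0.5 → body Δ=(0.1467, -0.1650, -0.1974) → world pose (-0.1864, -0.1007, -1.9408)
step 3: ξ=(vx,vy,ωz)=(-0.0125, -0.1625, -0.2961), dt=2.0 → body Δ=(-0.1170, -0.2992, -0.5921) → world pose (-0.4230, 0.1166, -2.5329)
step 4: ξ=(vx,vy,ωz)=(0.1375, 0.2875, -0.6250), dt=1.5 → body Δ=(0.3651, 0.2810, -0.9375) → world pose (-0.5619, -0.3227, -3.4704)

(-0.5619, -0.3227, -3.4704)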